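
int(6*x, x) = 3*x^2 + C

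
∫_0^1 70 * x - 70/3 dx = 35/3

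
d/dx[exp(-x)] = -exp(-x)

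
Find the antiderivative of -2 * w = -w^2 + C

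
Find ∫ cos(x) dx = sin(x) + C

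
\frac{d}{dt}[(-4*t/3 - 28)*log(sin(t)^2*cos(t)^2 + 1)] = (8*t*sin(t)^3*cos(t) - 8*t*sin(t)*cos(t)^3 - 4*log(sin(t)^2*cos(t)^2 + 1)*sin(t)^2*cos(t)^2 - 4*log(sin(t)^2*cos(t)^2 + 1) + 168*sin(t)^3*cos(t) - 168*sin(t)*cos(t)^3)/(3*sin(t)^2*cos(t)^2 + 3)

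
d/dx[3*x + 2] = 3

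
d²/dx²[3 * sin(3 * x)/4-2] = -27*sin(3*x)/4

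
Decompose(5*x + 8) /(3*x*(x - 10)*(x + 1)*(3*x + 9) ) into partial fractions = 7/(702*(x + 3)) + 1/(66*(x + 1)) + 29/(6435*(x - 10)) - 4/(135*x)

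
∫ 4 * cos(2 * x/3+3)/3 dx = 2*sin(2*x/3 + 3) + C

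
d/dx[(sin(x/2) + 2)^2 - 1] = sin(x)/2 + 2*cos(x/2)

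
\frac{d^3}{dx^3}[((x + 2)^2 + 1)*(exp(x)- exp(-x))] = (x^2*exp(2*x) + x^2 + 10*x*exp(2*x) - 2*x + 23*exp(2*x) - 1)*exp(-x)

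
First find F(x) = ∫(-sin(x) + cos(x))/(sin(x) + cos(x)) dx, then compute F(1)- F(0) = log(cos(1) + sin(1))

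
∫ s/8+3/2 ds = s^2/16 + 3*s/2 + C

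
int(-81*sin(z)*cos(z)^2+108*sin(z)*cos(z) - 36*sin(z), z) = (3*cos(z) - 2)^3 + C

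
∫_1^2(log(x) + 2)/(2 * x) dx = -1 + (log(2)/2 + 1)^2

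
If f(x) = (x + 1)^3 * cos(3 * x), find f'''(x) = 27*x^3*sin(3*x) - 81*sqrt(2)*x^2*cos(3*x + pi/4) + 27*x*sin(3*x) - 162*x*cos(3*x) - 27*sin(3*x) - 75*cos(3*x)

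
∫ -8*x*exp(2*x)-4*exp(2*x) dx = -4*x*exp(2*x) + C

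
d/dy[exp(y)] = exp(y)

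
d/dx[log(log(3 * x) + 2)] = 1/(x*log(x) + x*log(3) + 2*x)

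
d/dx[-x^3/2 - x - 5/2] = -3*x^2/2 - 1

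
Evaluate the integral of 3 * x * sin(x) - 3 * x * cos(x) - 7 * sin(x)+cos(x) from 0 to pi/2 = -3*pi/2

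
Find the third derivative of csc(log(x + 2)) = (-6*sqrt(2)*sin(log(x + 2) + pi/4)/sin(log(x + 2))^3 + 3 - cos(log(x + 2))/sin(log(x + 2)))/((x^3 + 6*x^2 + 12*x + 8)*sin(log(x + 2)))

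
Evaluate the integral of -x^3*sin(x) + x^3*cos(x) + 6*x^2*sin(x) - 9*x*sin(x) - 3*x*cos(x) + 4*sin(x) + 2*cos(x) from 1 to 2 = cos(2) + sin(2)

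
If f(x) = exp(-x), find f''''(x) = exp(-x)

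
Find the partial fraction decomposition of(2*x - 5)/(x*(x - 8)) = 11/(8*(x - 8)) + 5/(8*x)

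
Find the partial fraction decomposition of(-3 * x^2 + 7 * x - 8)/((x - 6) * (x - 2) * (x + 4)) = -7/(5*(x + 4)) + 1/(4*(x - 2)) - 37/(20*(x - 6))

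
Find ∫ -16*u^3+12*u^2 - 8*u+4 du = -4*u^4 + 4*u^3 - 4*u^2 + 4*u + C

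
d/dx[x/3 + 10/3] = 1/3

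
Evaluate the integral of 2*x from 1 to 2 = 3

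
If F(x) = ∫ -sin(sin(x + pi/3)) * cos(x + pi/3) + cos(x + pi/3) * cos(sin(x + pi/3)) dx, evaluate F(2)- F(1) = -sin(sin(1 + pi/3)) - cos(sin(1 + pi/3)) + sin(sin(pi/3 + 2)) + cos(sin(pi/3 + 2))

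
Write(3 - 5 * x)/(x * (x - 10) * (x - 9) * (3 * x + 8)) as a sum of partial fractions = -63/(1520*(3*x + 8)) + 2/(15*(x - 9)) - 47/(380*(x - 10)) + 1/(240*x)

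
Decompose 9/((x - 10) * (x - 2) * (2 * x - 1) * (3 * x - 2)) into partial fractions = 243/(112*(3*x - 2)) - 24/(19*(2*x - 1)) - 3/(32*(x - 2)) + 9/(4256*(x - 10))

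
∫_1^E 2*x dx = -1 + exp(2)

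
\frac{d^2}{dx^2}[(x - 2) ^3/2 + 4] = 3*x - 6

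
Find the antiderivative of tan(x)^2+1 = tan(x) + C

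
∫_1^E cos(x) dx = -sin(1) + sin(E)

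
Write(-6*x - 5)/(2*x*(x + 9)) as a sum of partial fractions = -49/(18*(x + 9)) - 5/(18*x)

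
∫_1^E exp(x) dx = -E + exp(E)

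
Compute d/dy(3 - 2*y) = -2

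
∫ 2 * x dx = x^2 + C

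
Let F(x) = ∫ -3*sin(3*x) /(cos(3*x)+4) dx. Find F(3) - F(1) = -log(cos(3) + 4) + log(cos(9) + 4)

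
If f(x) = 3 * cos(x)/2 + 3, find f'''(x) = 3*sin(x)/2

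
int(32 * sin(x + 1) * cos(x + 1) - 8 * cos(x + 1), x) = -8*sin(x + 1) - 8*cos(2*x + 2) + C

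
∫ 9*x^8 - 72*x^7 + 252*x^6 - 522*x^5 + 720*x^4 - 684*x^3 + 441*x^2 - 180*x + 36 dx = x^9 - 9*x^8 + 36*x^7 - 87*x^6 + 144*x^5 - 171*x^4 + 147*x^3 - 90*x^2 + 36*x + C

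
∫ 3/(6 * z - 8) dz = log(3*z/4 - 1)/2 + C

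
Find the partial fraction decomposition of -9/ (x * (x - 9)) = -1/(x - 9) + 1/x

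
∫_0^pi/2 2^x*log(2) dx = -1 + 2^(pi/2)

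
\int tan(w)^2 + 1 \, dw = tan(w) + C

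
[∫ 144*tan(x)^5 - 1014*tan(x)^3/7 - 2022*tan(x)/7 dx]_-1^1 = 0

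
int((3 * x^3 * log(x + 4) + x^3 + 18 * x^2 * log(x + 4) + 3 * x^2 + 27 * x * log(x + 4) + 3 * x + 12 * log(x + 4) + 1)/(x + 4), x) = (x + 1)^3*log(x + 4) + C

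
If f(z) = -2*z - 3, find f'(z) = -2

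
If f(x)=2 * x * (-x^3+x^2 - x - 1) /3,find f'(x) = -8*x^3/3 + 2*x^2 - 4*x/3 - 2/3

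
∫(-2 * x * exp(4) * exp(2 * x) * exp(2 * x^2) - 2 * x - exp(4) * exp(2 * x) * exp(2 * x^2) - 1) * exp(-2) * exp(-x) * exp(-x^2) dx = -2*sinh(x^2 + x + 2) + C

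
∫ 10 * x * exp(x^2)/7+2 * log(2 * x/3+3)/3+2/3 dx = (2*x + 9)*log(2*x/3 + 3)/3 + 5*exp(x^2)/7 + C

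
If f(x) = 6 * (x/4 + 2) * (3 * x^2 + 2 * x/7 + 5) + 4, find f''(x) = 27*x + 510/7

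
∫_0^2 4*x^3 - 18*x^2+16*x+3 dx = 6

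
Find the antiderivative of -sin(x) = cos(x) + C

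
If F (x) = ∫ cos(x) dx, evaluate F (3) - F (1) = -sin(1) + sin(3)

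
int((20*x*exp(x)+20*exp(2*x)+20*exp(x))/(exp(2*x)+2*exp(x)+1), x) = (20*x*exp(x) + 7*exp(x) + 7)/(exp(x) + 1) + C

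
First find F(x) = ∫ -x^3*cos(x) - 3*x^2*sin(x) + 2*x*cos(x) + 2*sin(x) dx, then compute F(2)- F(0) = -4*sin(2)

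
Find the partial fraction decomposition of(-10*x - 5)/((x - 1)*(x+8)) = -25/(3*(x + 8)) - 5/(3*(x - 1))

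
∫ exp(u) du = exp(u) + C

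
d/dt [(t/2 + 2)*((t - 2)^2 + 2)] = 3*t^2/2 - 5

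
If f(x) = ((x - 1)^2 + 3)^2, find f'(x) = 4*x^3 - 12*x^2 + 24*x - 16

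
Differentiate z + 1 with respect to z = 1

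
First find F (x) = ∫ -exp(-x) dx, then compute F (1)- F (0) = -1 + exp(-1)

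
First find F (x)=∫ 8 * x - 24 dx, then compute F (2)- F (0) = -32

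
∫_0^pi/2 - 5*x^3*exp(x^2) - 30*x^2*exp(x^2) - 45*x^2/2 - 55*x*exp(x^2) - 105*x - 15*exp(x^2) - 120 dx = (-25 - 15*pi/2 - 5*pi^2/8)*(3 + 3*pi/2 + exp(pi^2/4)) + 100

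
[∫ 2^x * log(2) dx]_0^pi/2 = -1 + 2^(pi/2)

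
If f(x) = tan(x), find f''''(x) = 24*tan(x)^5 + 40*tan(x)^3 + 16*tan(x)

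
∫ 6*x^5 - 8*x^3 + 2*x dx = x^6 - 2*x^4 + x^2 + C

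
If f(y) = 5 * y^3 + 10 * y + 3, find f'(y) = 15*y^2 + 10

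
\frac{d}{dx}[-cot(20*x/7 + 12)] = 20/(7*sin(20*x/7 + 12)^2)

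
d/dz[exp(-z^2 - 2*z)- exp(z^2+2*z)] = (-2*z*exp(2*z^2 + 4*z) - 2*z - 2*exp(2*z^2 + 4*z) - 2)*exp(-z^2 - 2*z)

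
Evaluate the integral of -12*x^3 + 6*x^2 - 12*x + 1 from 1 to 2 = -48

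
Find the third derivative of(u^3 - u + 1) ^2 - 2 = 120*u^3 - 48*u + 12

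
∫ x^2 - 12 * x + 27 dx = x^3/3 - 6*x^2 + 27*x + C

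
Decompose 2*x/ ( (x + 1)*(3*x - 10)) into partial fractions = 20/(13*(3*x - 10)) + 2/(13*(x + 1))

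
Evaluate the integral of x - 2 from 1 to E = -1/2 + (-2 + E)^2/2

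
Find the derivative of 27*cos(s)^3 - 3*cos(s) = 81*sin(s)^3 - 78*sin(s)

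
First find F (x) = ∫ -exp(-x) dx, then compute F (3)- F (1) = -exp(-1) + exp(-3)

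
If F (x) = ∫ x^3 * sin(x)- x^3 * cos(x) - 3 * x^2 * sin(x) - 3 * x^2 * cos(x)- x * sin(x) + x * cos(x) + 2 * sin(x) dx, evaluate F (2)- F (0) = -7*sin(2) + 1 - 7*cos(2)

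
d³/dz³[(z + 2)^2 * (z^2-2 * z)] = 24*z + 12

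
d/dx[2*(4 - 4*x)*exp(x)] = -8*x*exp(x)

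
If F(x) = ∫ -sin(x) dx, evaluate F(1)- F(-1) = 0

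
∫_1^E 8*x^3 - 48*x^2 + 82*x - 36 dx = -3 + (-2 + E)^2 + 2*(-2 + (-2 + E)^2)^2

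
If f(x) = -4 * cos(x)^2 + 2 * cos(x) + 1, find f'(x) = 2*(4*cos(x) - 1)*sin(x)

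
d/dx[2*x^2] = 4*x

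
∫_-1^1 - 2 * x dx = 0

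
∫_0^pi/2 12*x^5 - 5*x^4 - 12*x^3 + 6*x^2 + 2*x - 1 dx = (-pi/2 + pi^3/8)*(-pi^2/4 - pi/2 + 1 + pi^3/4)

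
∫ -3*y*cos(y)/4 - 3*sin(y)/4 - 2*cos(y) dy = (-3*y/4 - 2)*sin(y) + C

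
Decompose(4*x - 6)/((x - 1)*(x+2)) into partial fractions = 14/(3*(x + 2)) - 2/(3*(x - 1))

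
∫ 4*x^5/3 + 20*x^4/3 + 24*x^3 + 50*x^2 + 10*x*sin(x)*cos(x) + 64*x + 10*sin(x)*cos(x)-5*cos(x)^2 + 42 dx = 14*x^3/3 + 2*x^2*(x^2 + 3*x + 9)^2/9 + 14*x^2 + 42*x - 5*(x + 1)*cos(x)^2 + C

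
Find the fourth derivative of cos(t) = cos(t)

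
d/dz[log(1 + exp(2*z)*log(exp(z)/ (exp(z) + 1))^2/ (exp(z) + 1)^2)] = (2*(z - log(exp(z) + 1))^2*exp(2*z) + 2*(z - log(exp(z) + 1))*exp(2*z))/((z - log(exp(z) + 1))^2*exp(3*z) + (z - log(exp(z) + 1))^2*exp(2*z) + exp(3*z) + 3*exp(2*z) + 3*exp(z) + 1)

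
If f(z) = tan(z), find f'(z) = cos(z)^(-2)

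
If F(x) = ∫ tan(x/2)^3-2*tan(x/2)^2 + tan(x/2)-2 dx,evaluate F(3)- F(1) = -(-2 + tan(1/2))^2 + (-2 + tan(3/2))^2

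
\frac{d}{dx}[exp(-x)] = -exp(-x)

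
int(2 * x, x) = x^2 + C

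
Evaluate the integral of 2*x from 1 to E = -1 + exp(2)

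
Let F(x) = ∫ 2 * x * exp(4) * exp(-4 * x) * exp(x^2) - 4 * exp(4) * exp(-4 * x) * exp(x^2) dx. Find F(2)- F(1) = 1 - E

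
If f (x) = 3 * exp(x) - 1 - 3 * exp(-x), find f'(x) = (3*exp(2*x) + 3)*exp(-x)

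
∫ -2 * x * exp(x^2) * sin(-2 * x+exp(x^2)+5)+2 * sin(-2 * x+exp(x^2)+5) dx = cos(-2*x + exp(x^2) + 5) + C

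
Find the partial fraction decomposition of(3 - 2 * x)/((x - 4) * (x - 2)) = 1/(2*(x - 2)) - 5/(2*(x - 4))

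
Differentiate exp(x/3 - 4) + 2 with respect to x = exp(x/3 - 4)/3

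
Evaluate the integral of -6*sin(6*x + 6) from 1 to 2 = -cos(12) + cos(18)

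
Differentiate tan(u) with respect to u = cos(u)^(-2)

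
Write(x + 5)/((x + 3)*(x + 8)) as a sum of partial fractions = 3/(5*(x + 8)) + 2/(5*(x + 3))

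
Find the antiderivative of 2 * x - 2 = x^2 - 2*x + C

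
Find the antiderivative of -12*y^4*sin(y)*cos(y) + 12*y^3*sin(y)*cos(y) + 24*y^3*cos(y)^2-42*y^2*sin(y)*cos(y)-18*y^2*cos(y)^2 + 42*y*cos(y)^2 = y^2*(6*y^2 - 6*y + 21)*cos(y)^2 + C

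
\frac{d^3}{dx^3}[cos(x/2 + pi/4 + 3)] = sin(x/2 + pi/4 + 3)/8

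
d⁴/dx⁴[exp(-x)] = exp(-x)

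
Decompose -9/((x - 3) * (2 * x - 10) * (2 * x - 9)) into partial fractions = 6/(2*x - 9) - 3/(4*(x - 3)) - 9/(4*(x - 5))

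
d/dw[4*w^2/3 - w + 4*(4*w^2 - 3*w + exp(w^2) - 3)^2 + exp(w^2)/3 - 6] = 64*w^3*exp(w^2) + 256*w^3 - 48*w^2*exp(w^2) - 288*w^2 + 16*w*exp(2*w^2) + 50*w*exp(w^2)/3 - 352*w/3 - 24*exp(w^2) + 71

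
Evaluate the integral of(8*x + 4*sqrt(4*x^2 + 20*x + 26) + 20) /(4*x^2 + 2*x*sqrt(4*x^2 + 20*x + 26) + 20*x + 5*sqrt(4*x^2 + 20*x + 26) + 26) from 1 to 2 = -2*log(7 + 5*sqrt(2)) + 2*log(9 + sqrt(82))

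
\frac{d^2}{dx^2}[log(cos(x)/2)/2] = -1/(2*cos(x)^2)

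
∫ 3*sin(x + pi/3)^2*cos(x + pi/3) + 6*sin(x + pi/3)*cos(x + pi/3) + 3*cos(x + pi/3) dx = (sin(x + pi/3) + 1)^3 + C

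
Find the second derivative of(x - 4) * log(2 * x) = (x + 4)/x^2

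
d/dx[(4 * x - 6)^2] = 32*x - 48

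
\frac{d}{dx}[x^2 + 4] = 2*x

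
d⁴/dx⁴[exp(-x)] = exp(-x)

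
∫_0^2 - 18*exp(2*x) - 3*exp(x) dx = -9*exp(4) - 3*exp(2) + 12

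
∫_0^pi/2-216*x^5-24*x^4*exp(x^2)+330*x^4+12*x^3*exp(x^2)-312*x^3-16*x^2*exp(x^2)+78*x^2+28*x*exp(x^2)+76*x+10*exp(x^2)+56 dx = (-pi^2 + 7*pi/2 + 3*pi^3/8 + exp(pi^2/4))*(-3*pi^3/2 + 8 + 3*pi^2/2 + 5*pi) - 8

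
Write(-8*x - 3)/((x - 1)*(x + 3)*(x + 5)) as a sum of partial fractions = 37/(12*(x + 5)) - 21/(8*(x + 3)) - 11/(24*(x - 1))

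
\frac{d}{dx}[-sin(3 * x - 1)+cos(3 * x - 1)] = -3*sqrt(2)*cos(-3*x + pi/4 + 1)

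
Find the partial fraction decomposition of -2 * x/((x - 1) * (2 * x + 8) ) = -4/(5*(x + 4)) - 1/(5*(x - 1))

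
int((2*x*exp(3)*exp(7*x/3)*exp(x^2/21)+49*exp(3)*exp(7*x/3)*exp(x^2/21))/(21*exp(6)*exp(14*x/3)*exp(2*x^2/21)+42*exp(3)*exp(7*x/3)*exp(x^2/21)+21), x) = exp(x^2/21 + 7*x/3 + 3)/(exp(x^2/21 + 7*x/3 + 3) + 1) + C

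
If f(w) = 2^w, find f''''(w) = 2^w*log(2)^4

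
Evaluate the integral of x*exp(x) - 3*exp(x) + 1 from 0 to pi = (-4 + pi)*(1 + exp(pi)) + 8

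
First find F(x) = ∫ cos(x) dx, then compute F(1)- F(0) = sin(1)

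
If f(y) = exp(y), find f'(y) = exp(y)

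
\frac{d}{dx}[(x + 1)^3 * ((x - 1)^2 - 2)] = 5*x^4 + 4*x^3 - 12*x^2 - 16*x - 5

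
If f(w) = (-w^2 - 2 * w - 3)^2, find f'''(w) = 24*w + 24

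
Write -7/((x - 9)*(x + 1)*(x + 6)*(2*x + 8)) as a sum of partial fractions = 7/(300*(x + 6)) - 7/(156*(x + 4)) + 7/(300*(x + 1)) - 7/(3900*(x - 9))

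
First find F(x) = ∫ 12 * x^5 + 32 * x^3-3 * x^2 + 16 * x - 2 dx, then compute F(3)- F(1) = 2130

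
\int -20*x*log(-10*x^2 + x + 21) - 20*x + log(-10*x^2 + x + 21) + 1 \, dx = (-10*x^2 + x + 21)*log(-10*x^2 + x + 21) + C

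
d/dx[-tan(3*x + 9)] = -3*tan(3*x + 9)^2 - 3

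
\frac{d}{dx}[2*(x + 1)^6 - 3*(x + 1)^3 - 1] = 12*x^5 + 60*x^4 + 120*x^3 + 111*x^2 + 42*x + 3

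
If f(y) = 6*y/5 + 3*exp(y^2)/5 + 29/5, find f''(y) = 12*y^2*exp(y^2)/5 + 6*exp(y^2)/5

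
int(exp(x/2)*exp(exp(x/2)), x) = 2*exp(exp(x/2)) + C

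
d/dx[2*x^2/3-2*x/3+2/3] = 4*x/3 - 2/3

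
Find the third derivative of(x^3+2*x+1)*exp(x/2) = x^3*exp(x/2)/8 + 9*x^2*exp(x/2)/4 + 37*x*exp(x/2)/4 + 61*exp(x/2)/8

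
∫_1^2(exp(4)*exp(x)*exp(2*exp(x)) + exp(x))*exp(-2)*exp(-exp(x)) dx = -exp(2 + E) - exp(-exp(2) - 2) + exp(-E - 2) + exp(2 + exp(2))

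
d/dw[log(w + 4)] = 1/(w + 4)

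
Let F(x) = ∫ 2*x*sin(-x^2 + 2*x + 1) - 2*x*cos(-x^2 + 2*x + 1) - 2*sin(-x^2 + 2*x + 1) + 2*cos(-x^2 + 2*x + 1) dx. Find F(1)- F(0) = -sin(1) - cos(1) + cos(2) + sin(2)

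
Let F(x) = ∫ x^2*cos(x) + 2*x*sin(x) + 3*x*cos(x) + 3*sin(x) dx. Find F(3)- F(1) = -4*sin(1) + 18*sin(3)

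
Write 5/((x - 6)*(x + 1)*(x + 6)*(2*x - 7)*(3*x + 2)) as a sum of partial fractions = 81/(1600*(3*x + 2)) - 16/(4275*(2*x - 7)) + 1/(3648*(x + 6)) - 1/(63*(x + 1)) + 1/(1680*(x - 6))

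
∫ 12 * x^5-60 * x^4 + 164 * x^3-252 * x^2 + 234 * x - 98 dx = 2*x^6 - 12*x^5 + 41*x^4 - 84*x^3 + 117*x^2 - 98*x + C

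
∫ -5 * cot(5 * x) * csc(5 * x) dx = csc(5*x) + C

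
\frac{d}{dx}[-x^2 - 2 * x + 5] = -2*x - 2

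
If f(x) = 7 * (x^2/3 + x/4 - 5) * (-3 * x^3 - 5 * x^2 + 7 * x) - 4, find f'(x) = -35*x^4 - 203*x^3/3 + 1351*x^2/4 + 749*x/2 - 245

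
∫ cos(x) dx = sin(x) + C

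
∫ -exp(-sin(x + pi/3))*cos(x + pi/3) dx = exp(-sin(x + pi/3)) + C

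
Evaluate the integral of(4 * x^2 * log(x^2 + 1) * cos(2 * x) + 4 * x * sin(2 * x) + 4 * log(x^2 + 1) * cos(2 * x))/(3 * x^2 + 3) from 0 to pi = 0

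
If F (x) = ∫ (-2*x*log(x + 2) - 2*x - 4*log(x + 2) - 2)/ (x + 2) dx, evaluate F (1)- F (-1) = -4*log(3)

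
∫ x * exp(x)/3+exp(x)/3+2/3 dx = x*(exp(x) + 2)/3 + C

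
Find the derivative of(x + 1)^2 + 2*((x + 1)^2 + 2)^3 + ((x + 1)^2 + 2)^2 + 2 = 12*x^5 + 60*x^4 + 172*x^3 + 276*x^2 + 274*x + 122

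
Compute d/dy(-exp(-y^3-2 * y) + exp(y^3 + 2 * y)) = (3*y^2*exp(2*y^3 + 4*y) + 3*y^2 + 2*exp(2*y^3 + 4*y) + 2)*exp(-y^3 - 2*y)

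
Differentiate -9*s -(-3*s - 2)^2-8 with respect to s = -18*s - 21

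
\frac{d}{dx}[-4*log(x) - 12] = -4/x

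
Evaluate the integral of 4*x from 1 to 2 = 6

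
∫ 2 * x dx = x^2 + C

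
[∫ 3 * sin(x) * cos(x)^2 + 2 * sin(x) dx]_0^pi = 6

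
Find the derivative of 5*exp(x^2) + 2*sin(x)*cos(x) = 10*x*exp(x^2) + 2*cos(2*x)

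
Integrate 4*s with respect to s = 2*s^2 + C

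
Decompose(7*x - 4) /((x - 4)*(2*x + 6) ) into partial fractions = 25/(14*(x + 3)) + 12/(7*(x - 4))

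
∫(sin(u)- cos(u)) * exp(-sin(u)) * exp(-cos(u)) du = exp(-sqrt(2)*sin(u + pi/4)) + C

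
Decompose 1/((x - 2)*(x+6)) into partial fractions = -1/(8*(x + 6)) + 1/(8*(x - 2))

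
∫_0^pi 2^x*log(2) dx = -1 + 2^pi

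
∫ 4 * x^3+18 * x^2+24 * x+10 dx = x^4 + 6*x^3 + 12*x^2 + 10*x + C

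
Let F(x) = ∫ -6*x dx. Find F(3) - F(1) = -24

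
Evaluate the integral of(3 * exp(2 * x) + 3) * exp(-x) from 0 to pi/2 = -3*exp(-pi/2) + 3*exp(pi/2)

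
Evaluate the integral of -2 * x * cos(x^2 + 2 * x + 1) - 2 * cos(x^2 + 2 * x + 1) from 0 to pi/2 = sin(1 + pi^2/4) + sin(1)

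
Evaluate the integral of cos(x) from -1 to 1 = 2*sin(1)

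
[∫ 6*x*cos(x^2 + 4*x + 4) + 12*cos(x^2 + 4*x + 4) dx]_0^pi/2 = 3*sin(pi^2/4 + 4) - 3*sin(4)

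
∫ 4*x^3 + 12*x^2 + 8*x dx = x^4 + 4*x^3 + 4*x^2 + C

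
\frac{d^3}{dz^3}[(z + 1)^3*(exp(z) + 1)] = z^3*exp(z) + 12*z^2*exp(z) + 39*z*exp(z) + 34*exp(z) + 6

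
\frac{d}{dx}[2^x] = 2^x*log(2)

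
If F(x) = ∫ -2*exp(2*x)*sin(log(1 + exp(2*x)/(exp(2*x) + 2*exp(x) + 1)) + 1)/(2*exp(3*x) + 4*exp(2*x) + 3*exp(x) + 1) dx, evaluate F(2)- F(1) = -cos(log(exp(2)/(1 + E)^2 + 1) + 1) + cos(log(exp(4)/(1 + exp(2))^2 + 1) + 1)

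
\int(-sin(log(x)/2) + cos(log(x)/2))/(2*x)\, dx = sqrt(2)*sin(log(x)/2 + pi/4) + C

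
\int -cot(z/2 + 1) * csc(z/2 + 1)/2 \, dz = csc(z/2 + 1) + C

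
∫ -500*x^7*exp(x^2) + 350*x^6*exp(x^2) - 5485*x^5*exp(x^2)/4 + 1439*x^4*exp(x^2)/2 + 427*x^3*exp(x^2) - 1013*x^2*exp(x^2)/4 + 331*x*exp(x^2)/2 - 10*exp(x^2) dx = (-2000*x^6 + 1400*x^5 + 515*x^4 - 622*x^3 + 678*x^2 - 80*x - 16)*exp(x^2)/8 + C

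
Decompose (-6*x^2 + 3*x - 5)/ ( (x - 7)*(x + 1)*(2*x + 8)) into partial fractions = -113/(66*(x + 4)) + 7/(24*(x + 1)) - 139/(88*(x - 7))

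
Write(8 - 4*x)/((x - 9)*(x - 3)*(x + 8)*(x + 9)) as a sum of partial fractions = -11/(54*(x + 9)) + 40/(187*(x + 8)) + 1/(198*(x - 3)) - 7/(459*(x - 9))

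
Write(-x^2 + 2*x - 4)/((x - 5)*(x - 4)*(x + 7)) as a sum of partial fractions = -67/(132*(x + 7)) + 12/(11*(x - 4)) - 19/(12*(x - 5))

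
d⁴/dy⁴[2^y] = 2^y*log(2)^4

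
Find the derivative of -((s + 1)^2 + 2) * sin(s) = -s^2*cos(s) - 2*s*sin(s) - 2*s*cos(s) - 2*sin(s) - 3*cos(s)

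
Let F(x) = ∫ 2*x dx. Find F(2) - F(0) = 4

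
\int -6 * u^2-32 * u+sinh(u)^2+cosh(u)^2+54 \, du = -2*u^3 - 16*u^2 + 54*u + sinh(2*u)/2 + C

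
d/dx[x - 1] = 1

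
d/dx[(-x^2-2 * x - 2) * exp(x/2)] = -x^2*exp(x/2)/2 - 3*x*exp(x/2) - 3*exp(x/2)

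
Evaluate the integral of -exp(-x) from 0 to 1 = -1 + exp(-1)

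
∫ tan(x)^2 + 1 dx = tan(x) + C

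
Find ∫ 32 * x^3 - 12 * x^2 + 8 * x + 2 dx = 8*x^4 - 4*x^3 + 4*x^2 + 2*x + C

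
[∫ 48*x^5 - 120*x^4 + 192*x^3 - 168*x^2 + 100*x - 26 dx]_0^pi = -8 - 2*pi + 2*pi^2 + (-2*pi + 2 + 2*pi^2)^3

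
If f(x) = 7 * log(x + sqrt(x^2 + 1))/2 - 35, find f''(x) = (-14*x^3 - 14*x^2*sqrt(x^2 + 1) - 7*x)/(4*x^5 + 4*x^4*sqrt(x^2 + 1) + 8*x^3 + 6*x^2*sqrt(x^2 + 1) + 4*x + 2*sqrt(x^2 + 1))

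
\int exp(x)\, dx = exp(x) + C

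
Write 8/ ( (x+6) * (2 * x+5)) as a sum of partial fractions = 16/(7*(2*x + 5)) - 8/(7*(x + 6))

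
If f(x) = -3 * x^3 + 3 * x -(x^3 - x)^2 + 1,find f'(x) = -6*x^5 + 8*x^3 - 9*x^2 - 2*x + 3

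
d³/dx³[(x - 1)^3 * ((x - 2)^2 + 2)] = 60*x^2 - 168*x + 126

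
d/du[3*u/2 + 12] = 3/2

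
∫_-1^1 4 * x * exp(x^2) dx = 0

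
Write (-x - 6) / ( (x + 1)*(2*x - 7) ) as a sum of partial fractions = -19/(9*(2*x - 7)) + 5/(9*(x + 1))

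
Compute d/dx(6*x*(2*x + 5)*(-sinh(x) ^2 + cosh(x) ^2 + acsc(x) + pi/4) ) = (48*x^2*sqrt(1 - 1/x^2)*acsc(x) + 12*pi*x^2*sqrt(1 - 1/x^2) + 48*x^2*sqrt(1 - 1/x^2) + 60*x*sqrt(1 - 1/x^2)*acsc(x) + 15*pi*x*sqrt(1 - 1/x^2) + 60*x*sqrt(1 - 1/x^2) - 24*x - 60)/(2*x*sqrt(1 - 1/x^2))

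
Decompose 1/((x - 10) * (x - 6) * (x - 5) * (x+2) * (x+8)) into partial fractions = 1/(19656*(x + 8)) - 1/(4032*(x + 2)) + 1/(455*(x - 5)) - 1/(448*(x - 6)) + 1/(4320*(x - 10))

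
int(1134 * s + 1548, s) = 567*s^2 + 1548*s + C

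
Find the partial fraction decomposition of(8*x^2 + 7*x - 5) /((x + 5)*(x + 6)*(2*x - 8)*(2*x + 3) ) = -10/(693*(2*x + 3)) - 241/(180*(x + 6)) + 80/(63*(x + 5)) + 151/(1980*(x - 4))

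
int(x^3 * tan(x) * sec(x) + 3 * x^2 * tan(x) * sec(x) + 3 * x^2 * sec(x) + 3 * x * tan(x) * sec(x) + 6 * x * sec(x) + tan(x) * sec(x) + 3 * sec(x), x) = (x + 1)^3*sec(x) + C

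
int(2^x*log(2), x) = 2^x + C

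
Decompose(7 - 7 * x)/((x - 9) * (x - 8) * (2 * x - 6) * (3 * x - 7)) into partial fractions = 63/(340*(3*x - 7)) - 7/(60*(x - 3)) + 49/(170*(x - 8)) - 7/(30*(x - 9))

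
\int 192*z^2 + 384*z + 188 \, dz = 64*z^3 + 192*z^2 + 188*z + C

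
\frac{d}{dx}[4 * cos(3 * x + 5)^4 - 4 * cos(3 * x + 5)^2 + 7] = -6*sin(12*x + 20)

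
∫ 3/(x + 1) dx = 3*log(x + 1) + C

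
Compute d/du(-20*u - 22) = -20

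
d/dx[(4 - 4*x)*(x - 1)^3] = -16*x^3 + 48*x^2 - 48*x + 16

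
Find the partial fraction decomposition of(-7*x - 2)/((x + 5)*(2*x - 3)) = -25/(13*(2*x - 3)) - 33/(13*(x + 5))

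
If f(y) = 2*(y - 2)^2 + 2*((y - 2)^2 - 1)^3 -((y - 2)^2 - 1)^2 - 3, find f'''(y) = 240*y^3 - 1440*y^2 + 2712*y - 1584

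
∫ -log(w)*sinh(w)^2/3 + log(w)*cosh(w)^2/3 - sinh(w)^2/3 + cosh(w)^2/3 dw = w*log(w)/3 + C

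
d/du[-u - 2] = -1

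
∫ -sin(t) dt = cos(t) + C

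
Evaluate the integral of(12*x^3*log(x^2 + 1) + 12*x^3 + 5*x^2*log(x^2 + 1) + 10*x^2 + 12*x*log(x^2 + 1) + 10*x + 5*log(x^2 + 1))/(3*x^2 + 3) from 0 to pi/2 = (5 + 5*pi/2 + 3*pi^2/2)*log(1 + pi^2/4)/3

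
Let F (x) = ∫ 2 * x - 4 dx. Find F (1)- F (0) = -3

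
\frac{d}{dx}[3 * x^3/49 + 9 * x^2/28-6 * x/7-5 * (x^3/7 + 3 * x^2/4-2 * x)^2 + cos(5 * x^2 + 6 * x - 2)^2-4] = -30*x^5/49 - 75*x^4/14 + 5*x^3/28 + 2214*x^2/49 - 10*x*sin(10*x^2 + 12*x - 4) - 551*x/14 - 6*sin(10*x^2 + 12*x - 4) - 6/7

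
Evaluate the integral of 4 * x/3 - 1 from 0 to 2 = 2/3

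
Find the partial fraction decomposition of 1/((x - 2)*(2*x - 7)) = 2/(3*(2*x - 7)) - 1/(3*(x - 2))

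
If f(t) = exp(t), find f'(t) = exp(t)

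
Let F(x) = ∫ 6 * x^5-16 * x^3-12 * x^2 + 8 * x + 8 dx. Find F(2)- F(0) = 0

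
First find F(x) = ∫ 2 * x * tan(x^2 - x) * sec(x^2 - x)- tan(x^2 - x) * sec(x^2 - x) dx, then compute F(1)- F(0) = 0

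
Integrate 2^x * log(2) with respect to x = 2^x + C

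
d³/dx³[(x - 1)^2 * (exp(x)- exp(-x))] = (x^2*exp(2*x) + x^2 + 4*x*exp(2*x) - 8*x + exp(2*x) + 13)*exp(-x)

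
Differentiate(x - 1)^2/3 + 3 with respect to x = 2*x/3 - 2/3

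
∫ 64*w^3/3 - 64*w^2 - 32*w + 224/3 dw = 16*w^4/3 - 64*w^3/3 - 16*w^2 + 224*w/3 + C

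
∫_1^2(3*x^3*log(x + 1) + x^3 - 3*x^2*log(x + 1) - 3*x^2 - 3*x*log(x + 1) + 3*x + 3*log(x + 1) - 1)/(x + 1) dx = log(3)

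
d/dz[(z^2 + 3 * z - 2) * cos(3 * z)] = -3*z^2*sin(3*z) - 9*z*sin(3*z) + 2*z*cos(3*z) + 6*sin(3*z) + 3*cos(3*z)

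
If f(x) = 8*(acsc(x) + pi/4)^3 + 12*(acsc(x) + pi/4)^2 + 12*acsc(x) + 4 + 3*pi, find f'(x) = (-48*acsc(x)^2 - 24*pi*acsc(x) - 48*acsc(x) - 12*pi - 3*pi^2 - 24)/(2*x^2*sqrt(1 - 1/x^2))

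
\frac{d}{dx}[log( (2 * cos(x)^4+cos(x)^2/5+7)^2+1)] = 4*(701*sin(x)^2 - 200*cos(x)^6 - 30*cos(x)^4 - 736)*sin(x)*cos(x)/(100*cos(x)^8 + 20*cos(x)^6 + 701*cos(x)^4 + 70*cos(x)^2 + 1250)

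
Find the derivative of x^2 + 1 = 2*x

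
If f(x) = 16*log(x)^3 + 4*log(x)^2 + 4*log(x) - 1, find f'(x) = (48*log(x)^2 + 8*log(x) + 4)/x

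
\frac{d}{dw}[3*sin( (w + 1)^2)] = 6*(w + 1)*cos(w^2 + 2*w + 1)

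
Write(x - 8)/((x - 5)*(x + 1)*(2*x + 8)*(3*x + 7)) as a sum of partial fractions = -279/(880*(3*x + 7)) + 2/(45*(x + 4)) + 1/(16*(x + 1)) - 1/(792*(x - 5))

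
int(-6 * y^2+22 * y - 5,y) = -2*y^3 + 11*y^2 - 5*y + C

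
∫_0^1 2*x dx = 1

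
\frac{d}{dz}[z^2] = 2*z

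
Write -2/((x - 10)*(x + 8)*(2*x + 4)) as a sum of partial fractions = -1/(108*(x + 8)) + 1/(72*(x + 2)) - 1/(216*(x - 10))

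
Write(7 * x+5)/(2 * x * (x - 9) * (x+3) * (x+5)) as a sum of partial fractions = 3/(28*(x + 5)) - 1/(9*(x + 3)) + 17/(756*(x - 9)) - 1/(54*x)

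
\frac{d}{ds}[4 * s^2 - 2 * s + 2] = 8*s - 2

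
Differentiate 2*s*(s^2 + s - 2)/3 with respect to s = 2*s^2 + 4*s/3 - 4/3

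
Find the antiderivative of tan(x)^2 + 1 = tan(x) + C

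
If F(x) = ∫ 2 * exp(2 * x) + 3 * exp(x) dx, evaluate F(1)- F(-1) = -(exp(-1) + 1)^2 - exp(-1) + E + (1 + E)^2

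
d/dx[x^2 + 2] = 2*x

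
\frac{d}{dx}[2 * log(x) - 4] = 2/x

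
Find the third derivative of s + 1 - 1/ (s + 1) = 6/(s^4 + 4*s^3 + 6*s^2 + 4*s + 1)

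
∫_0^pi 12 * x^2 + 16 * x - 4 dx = -4*pi*(-pi^2 - 2*pi + 1)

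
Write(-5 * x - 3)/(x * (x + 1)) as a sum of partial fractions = -2/(x + 1) - 3/x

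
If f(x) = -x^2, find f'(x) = -2*x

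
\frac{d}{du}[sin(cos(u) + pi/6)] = -sin(u)*cos(cos(u) + pi/6)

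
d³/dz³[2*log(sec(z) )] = 4*sin(z)/cos(z)^3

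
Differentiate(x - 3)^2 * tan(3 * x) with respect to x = 3*x^2/cos(3*x)^2 + 2*x*tan(3*x) - 18*x/cos(3*x)^2 - 6*tan(3*x) + 27/cos(3*x)^2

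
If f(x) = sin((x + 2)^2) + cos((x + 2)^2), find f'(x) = -2*x*sin(x^2 + 4*x + 4) + 2*x*cos(x^2 + 4*x + 4) - 4*sin(x^2 + 4*x + 4) + 4*cos(x^2 + 4*x + 4)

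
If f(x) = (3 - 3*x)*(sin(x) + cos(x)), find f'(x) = 3*x*sin(x) - 3*x*cos(x) - 6*sin(x)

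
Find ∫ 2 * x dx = x^2 + C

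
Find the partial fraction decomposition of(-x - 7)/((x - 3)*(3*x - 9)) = -1/(3*(x - 3)) - 10/(3*(x - 3)^2)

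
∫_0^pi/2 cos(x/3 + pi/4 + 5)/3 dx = sin(5*pi/12 + 5) - sin(pi/4 + 5)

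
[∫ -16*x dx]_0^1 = -8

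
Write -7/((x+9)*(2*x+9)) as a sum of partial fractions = -14/(9*(2*x + 9)) + 7/(9*(x + 9))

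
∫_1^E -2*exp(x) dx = -2*exp(E) + 2*E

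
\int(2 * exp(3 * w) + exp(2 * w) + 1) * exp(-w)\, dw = 2*(exp(w) + 1)*sinh(w) + C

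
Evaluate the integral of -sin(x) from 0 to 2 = -1 + cos(2)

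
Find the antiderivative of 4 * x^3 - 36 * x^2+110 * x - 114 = x^4 - 12*x^3 + 55*x^2 - 114*x + C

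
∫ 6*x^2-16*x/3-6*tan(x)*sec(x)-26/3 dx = 2*x^3 - 8*x^2/3 - 26*x/3 - 6*sec(x) + C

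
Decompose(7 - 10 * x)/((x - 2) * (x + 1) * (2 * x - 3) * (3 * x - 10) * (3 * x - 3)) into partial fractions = -711/(4004*(3*x - 10)) - 128/(165*(2*x - 3)) + 17/(1170*(x + 1)) + 1/(14*(x - 1)) + 13/(36*(x - 2))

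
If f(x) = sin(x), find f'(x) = cos(x)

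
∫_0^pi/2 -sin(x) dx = -1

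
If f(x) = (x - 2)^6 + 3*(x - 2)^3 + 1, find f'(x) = 6*x^5 - 60*x^4 + 240*x^3 - 471*x^2 + 444*x - 156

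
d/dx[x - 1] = 1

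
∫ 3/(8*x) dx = 3*log(x)/8 + C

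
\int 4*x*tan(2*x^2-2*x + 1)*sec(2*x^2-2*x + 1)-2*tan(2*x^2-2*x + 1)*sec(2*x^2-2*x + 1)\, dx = sec(2*x^2 - 2*x + 1) + C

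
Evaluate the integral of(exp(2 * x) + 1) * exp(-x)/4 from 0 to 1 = -exp(-1)/4 + E/4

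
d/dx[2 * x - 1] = 2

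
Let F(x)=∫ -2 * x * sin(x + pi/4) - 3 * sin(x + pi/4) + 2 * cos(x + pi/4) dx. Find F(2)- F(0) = 7*cos(pi/4 + 2) - 3*sqrt(2)/2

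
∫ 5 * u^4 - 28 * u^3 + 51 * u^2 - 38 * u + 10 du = u^5 - 7*u^4 + 17*u^3 - 19*u^2 + 10*u + C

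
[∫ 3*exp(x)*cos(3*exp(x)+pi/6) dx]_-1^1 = -sin(pi/6 + 3*exp(-1)) + sin(pi/6 + 3*E)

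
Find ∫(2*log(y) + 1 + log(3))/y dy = (log(y) + 1)*log(3*y) + C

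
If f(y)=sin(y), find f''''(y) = sin(y)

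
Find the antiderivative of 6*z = 3*z^2 + C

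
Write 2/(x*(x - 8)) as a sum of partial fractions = 1/(4*(x - 8)) - 1/(4*x)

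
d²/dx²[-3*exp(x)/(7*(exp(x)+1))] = (3*exp(2*x) - 3*exp(x))/(7*exp(3*x) + 21*exp(2*x) + 21*exp(x) + 7)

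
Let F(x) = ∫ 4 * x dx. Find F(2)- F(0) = 8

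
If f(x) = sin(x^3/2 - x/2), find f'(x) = (3*x^2 - 1)*cos(x*(x^2 - 1)/2)/2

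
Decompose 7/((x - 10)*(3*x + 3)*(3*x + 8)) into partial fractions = 21/(190*(3*x + 8)) - 7/(165*(x + 1)) + 7/(1254*(x - 10))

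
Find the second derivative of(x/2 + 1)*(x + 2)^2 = 3*x + 6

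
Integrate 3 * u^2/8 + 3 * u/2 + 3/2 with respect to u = u^3/8 + 3*u^2/4 + 3*u/2 + C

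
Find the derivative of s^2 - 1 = 2*s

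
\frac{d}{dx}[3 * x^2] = 6*x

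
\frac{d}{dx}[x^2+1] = 2*x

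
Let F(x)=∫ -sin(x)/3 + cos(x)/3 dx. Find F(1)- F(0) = -1/3 + cos(1)/3 + sin(1)/3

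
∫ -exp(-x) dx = exp(-x) + C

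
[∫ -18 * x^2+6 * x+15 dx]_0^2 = -6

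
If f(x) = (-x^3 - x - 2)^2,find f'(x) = 6*x^5 + 8*x^3 + 12*x^2 + 2*x + 4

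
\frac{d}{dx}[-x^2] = -2*x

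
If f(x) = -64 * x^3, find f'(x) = -192*x^2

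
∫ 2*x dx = x^2 + C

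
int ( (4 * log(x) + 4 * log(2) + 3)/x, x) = (2*log(2*x) + 3)*log(2*x) + C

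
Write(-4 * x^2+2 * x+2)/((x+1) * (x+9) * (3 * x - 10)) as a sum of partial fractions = -322/(481*(3*x - 10)) - 85/(74*(x + 9)) + 1/(26*(x + 1))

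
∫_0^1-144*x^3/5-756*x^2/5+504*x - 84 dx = 552/5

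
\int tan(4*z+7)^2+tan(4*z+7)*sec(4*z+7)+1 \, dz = tan(4*z + 7)/4 + sec(4*z + 7)/4 + C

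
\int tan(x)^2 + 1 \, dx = tan(x) + C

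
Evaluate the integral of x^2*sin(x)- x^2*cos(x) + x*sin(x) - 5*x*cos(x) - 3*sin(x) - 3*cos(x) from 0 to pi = 3*pi + pi^2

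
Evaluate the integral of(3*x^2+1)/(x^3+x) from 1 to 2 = -log(4) + log(20)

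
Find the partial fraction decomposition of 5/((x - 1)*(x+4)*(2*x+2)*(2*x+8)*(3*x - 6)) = -7/(2160*(x + 4)) - 1/(216*(x + 4)^2) + 5/(648*(x + 1)) - 1/(120*(x - 1)) + 5/(1296*(x - 2))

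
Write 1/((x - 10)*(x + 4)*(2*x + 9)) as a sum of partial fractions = 4/(29*(2*x + 9)) - 1/(14*(x + 4)) + 1/(406*(x - 10))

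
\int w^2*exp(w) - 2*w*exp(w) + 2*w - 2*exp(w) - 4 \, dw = ((w - 2)^2 - 2)*(exp(w) + 1) + C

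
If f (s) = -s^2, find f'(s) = -2*s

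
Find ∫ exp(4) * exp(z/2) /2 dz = exp(z/2 + 4) + C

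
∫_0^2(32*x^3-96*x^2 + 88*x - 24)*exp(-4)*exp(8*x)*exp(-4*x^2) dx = 0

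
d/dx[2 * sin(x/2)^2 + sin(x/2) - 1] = sin(x) + cos(x/2)/2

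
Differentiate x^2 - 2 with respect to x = 2*x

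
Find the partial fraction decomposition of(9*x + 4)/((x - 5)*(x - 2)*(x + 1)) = -5/(18*(x + 1)) - 22/(9*(x - 2)) + 49/(18*(x - 5))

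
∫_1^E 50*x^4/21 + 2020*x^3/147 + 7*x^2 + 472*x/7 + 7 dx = -1125/49 + E + (-4 + 5*exp(2)/7 + 5*E)*(exp(2)/7 + 6 + 2*exp(3)/3 + 6*E)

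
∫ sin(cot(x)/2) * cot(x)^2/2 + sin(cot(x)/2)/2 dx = cos(cot(x)/2) + C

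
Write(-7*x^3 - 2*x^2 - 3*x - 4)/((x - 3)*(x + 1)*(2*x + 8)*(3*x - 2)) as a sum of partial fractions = 121/(490*(3*x - 2)) - 106/(147*(x + 4)) + 1/(30*(x + 1)) - 55/(98*(x - 3))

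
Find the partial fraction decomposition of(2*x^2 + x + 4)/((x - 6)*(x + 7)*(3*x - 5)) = -101/(338*(3*x - 5)) + 95/(338*(x + 7)) + 82/(169*(x - 6))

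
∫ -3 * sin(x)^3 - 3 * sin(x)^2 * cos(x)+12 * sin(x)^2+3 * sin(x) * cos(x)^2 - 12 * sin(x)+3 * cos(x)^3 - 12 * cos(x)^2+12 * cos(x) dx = (sqrt(2)*sin(x + pi/4) - 2)^3 + C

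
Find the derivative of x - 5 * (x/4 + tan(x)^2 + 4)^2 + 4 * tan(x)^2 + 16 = -5*x*tan(x)^3 - 5*x*tan(x) - 5*x/8 - 20*tan(x)^5 - 92*tan(x)^3 - 5*tan(x)^2/2 - 72*tan(x) - 9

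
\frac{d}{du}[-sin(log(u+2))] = -cos(log(u + 2))/(u + 2)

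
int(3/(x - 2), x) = log(3*(x - 2)^3) + C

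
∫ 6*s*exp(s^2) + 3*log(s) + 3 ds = 3*s*log(s) + 3*exp(s^2) + C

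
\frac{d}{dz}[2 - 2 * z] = -2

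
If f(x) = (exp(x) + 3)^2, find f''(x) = 4*exp(2*x) + 6*exp(x)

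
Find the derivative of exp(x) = exp(x)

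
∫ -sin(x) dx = cos(x) + C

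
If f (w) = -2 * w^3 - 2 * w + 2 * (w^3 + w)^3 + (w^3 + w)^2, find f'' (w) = 144*w^7 + 252*w^5 + 30*w^4 + 120*w^3 + 24*w^2 + 2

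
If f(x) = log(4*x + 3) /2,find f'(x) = 2/(4*x + 3)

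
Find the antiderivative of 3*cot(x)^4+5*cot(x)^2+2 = (1 - 2/cos(x)^2)/tan(x)^3 + C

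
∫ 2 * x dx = x^2 + C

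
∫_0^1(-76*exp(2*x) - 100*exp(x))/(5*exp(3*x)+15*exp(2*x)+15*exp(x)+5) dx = -20*E/(1 + E) + 12*exp(2)/(5*(1 + E)^2) + 47/5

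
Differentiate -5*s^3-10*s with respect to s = -15*s^2 - 10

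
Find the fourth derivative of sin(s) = sin(s)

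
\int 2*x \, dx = x^2 + C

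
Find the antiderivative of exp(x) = exp(x) + C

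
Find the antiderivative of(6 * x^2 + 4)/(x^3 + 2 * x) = 2*log(x*(x^2 + 2)) + C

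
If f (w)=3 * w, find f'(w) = 3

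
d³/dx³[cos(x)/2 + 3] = sin(x)/2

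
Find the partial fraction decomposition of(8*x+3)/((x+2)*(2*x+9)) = 66/(5*(2*x + 9)) - 13/(5*(x + 2))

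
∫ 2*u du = u^2 + C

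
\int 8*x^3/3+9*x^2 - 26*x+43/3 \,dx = 2*x^4/3 + 3*x^3 - 13*x^2 + 43*x/3 + C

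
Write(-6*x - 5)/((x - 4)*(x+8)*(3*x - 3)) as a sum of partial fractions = 43/(324*(x + 8)) + 11/(81*(x - 1)) - 29/(108*(x - 4))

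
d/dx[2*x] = 2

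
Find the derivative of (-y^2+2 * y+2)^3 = -6*y^5 + 30*y^4 - 24*y^3 - 48*y^2 + 24*y + 24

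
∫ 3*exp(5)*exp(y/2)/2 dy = 3*exp(y/2 + 5) + C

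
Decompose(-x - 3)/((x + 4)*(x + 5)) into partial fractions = -2/(x + 5) + 1/(x + 4)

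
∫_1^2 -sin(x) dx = -cos(1) + cos(2)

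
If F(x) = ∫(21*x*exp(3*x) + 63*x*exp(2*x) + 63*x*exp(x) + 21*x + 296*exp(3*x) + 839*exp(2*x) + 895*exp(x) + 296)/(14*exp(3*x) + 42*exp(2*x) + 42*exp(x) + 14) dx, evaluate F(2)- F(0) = -2*exp(4)/(1 + exp(2))^2 + exp(2)/(2*(1 + exp(2))) + 1275/28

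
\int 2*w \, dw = w^2 + C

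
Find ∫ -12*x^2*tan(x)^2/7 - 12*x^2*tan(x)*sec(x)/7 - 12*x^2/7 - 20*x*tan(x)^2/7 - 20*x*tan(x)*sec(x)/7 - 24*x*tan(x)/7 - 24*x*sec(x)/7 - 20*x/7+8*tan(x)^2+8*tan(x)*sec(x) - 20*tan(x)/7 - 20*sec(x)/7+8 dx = (tan(x) + sec(x))*(-12*x^2/7 - 20*x/7 + 8) + C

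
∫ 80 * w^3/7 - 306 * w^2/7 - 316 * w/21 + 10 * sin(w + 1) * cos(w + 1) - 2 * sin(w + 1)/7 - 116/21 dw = 20*w^4/7 - 102*w^3/7 - 158*w^2/21 - 116*w/21 + 2*cos(w + 1)/7 - 5*cos(2*w + 2)/2 + C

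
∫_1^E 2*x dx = -1 + exp(2)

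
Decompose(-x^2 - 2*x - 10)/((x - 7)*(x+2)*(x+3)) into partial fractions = -13/(10*(x + 3)) + 10/(9*(x + 2)) - 73/(90*(x - 7))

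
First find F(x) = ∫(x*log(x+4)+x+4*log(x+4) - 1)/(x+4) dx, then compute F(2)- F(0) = log(4) + log(6)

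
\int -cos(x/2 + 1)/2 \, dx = -sin(x/2 + 1) + C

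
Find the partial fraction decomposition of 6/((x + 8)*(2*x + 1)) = 4/(5*(2*x + 1)) - 2/(5*(x + 8))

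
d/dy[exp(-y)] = -exp(-y)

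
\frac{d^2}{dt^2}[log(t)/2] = -1/(2*t^2)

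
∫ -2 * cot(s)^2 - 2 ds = 2*cot(s) + C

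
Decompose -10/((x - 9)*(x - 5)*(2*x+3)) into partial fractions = -40/(273*(2*x + 3)) + 5/(26*(x - 5)) - 5/(42*(x - 9))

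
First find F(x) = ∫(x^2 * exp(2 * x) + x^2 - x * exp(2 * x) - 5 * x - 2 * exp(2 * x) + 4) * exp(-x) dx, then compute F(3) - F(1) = -exp(-1) - exp(-3) + E + exp(3)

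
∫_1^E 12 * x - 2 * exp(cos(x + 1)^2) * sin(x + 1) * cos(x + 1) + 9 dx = -15 - exp(cos(2)^2) + exp(cos(1 + E)^2) + 9*E + 6*exp(2)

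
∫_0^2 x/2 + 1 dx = 3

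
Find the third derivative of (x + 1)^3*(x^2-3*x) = 60*x^2 - 36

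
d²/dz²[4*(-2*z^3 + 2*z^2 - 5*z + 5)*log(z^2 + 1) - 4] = (-48*z^5*log(z^2 + 1) - 80*z^5 + 16*z^4*log(z^2 + 1) + 48*z^4 - 96*z^3*log(z^2 + 1) - 152*z^3 + 32*z^2*log(z^2 + 1) + 40*z^2 - 48*z*log(z^2 + 1) - 120*z + 16*log(z^2 + 1) + 40)/(z^4 + 2*z^2 + 1)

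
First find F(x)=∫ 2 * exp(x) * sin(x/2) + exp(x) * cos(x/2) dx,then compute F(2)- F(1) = 2*E*(-sin(1/2) + E*sin(1))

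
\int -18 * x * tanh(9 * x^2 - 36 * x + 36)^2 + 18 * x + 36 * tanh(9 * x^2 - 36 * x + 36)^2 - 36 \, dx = tanh(9*x^2 - 36*x + 36) + C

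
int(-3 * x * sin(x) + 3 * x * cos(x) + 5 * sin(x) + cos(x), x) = sqrt(2)*(3*x - 2)*sin(x + pi/4) + C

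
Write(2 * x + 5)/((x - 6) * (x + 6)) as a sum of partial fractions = 7/(12*(x + 6)) + 17/(12*(x - 6))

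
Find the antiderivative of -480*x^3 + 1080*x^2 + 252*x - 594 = -120*x^4 + 360*x^3 + 126*x^2 - 594*x + C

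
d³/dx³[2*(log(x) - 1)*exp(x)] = (2*x^3*exp(x)*log(x) - 2*x^3*exp(x) + 6*x^2*exp(x) - 6*x*exp(x) + 4*exp(x))/x^3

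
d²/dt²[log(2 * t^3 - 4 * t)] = (-3*t^4 - 4)/(t^6 - 4*t^4 + 4*t^2)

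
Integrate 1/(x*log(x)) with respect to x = log(3*log(x)/2) + C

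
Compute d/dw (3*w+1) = 3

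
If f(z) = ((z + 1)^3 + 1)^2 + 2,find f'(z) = 6*z^5 + 30*z^4 + 60*z^3 + 66*z^2 + 42*z + 12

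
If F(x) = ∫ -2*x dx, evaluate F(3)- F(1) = -8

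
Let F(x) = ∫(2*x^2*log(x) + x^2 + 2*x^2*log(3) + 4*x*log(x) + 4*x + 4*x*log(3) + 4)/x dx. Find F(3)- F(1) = 41*log(3)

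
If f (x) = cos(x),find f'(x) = -sin(x)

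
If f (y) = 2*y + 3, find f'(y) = 2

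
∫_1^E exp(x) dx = -E + exp(E)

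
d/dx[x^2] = 2*x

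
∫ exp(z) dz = exp(z) + C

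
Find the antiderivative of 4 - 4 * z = -2*z^2 + 4*z + C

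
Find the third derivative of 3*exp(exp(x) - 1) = 3*exp(x + exp(x) - 1) + 9*exp(2*x + exp(x) - 1) + 3*exp(3*x + exp(x) - 1)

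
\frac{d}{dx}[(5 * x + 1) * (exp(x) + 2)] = 5*x*exp(x) + 6*exp(x) + 10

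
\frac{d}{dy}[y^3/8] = 3*y^2/8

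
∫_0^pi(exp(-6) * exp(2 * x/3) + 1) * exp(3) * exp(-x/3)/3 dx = -exp(3 - pi/3) - exp(-3) + exp(-3 + pi/3) + exp(3)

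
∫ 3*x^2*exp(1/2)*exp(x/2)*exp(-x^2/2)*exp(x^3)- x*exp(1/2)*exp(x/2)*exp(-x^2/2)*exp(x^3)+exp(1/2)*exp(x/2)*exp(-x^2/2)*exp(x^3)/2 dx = exp(x^3 - x^2/2 + x/2 + 1/2) + C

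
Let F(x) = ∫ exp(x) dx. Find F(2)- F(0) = -1 + exp(2)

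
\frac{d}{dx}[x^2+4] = 2*x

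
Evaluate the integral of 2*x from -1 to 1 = 0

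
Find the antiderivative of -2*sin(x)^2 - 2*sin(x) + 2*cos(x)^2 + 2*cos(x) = (sqrt(2)*sin(x + pi/4) + 1)^2 + C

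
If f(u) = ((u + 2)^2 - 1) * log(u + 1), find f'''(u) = 2*u/(u^2 + 2*u + 1)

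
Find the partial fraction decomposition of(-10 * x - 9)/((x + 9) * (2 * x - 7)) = -88/(25*(2*x - 7)) - 81/(25*(x + 9))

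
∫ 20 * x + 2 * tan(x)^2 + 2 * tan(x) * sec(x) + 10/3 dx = 10*x^2 + 4*x/3 + 2*tan(x) + 2/cos(x) + C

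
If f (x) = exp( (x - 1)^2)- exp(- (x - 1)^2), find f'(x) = (2*x*exp(2*x^2 - 4*x + 2) + 2*x - 2*exp(2*x^2 - 4*x + 2) - 2)*exp(-x^2 + 2*x - 1)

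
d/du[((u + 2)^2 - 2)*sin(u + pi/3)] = u^2*cos(u + pi/3) + 2*u*sin(u + pi/3) + 4*u*cos(u + pi/3) + 4*sin(u + pi/3) + 2*cos(u + pi/3)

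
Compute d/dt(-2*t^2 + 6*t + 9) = 6 - 4*t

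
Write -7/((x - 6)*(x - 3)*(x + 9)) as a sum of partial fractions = -7/(180*(x + 9)) + 7/(36*(x - 3)) - 7/(45*(x - 6))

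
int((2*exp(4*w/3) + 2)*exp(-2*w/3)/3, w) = 2*sinh(2*w/3) + C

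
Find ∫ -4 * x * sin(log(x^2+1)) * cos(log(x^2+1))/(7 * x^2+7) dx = cos(log(x^2 + 1))^2/7 + C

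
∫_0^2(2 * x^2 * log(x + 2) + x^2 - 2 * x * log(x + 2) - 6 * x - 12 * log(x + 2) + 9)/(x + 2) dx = -7*log(2)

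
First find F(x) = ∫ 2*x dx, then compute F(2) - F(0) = 4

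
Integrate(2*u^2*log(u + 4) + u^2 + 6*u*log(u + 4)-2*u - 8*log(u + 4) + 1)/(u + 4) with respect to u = (u - 1)^2*log(u + 4) + C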